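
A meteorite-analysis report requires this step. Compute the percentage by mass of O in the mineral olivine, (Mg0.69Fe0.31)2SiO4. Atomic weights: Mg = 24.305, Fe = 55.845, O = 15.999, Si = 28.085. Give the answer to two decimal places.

M((Mg0.69Fe0.31)2SiO4) = 160.246 g/mol.
O contributes 4 × 15.999 = 63.996 g per mole.
63.996/160.246 = 0.3994 → 39.94%.

39.94 weight percent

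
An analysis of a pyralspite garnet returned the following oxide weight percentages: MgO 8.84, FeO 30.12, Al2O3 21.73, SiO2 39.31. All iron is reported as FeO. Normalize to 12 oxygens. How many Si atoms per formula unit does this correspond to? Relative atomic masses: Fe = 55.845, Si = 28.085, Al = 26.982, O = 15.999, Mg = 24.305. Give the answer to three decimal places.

MgO (M=40.304): mol = 0.21933; Mg = 0.21933, O = 0.21933.
FeO (M=71.844): mol = 0.41924; Fe = 0.41924, O = 0.41924.
Al2O3 (M=101.961): mol = 0.21312; Al = 0.42624, O = 0.63936.
SiO2 (M=60.083): mol = 0.65426; Si = 0.65426, O = 1.30852.
ΣO = 2.58645; factor = 12/ΣO = 4.63956.
Si apfu = 0.65426 × 4.63956 = 3.035.

3.035 Si apfu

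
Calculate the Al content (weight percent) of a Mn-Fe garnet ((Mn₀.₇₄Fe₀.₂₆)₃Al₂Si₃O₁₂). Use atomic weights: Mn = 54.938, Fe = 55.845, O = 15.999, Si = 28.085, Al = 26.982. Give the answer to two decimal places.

Molar mass of (Mn₀.₇₄Fe₀.₂₆)₃Al₂Si₃O₁₂: 2.22×54.938 + 0.78×55.845 + 2×26.982 + 3×28.085 + 12×15.999 = 495.728 g/mol.
Mass of Al per formula unit: 2 × 26.982 = 53.964 g.
Weight fraction Al = 53.964 / 495.728 = 0.1089.

10.89 weight percent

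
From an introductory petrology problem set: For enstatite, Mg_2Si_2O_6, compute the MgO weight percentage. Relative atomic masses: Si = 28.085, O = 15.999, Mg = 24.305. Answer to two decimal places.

40.15 wt%

Molar mass of Mg_2Si_2O_6 = 2·24.305 + 2·28.085 + 6·15.999 = 200.774 g/mol.
Each formula unit contains 2 Mg, equivalent to 2/1 = 2.0000 mol MgO.
M(MgO) = 1×24.305 + 1×15.999 = 40.304 g/mol.
Mass of MgO per formula unit = 2.0000 × 40.304 = 80.608 g.
MgO wt% = 80.608 / 200.774 × 100 = 40.15%.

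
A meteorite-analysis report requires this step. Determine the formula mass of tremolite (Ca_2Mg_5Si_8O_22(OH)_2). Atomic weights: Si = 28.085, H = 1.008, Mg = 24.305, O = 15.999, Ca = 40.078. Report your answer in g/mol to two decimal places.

Ca: 2 × 40.078 = 80.1560
Mg: 5 × 24.305 = 121.5250
Si: 8 × 28.085 = 224.6800
O: 24 × 15.999 = 383.9760
H: 2 × 1.008 = 2.0160
Summing the contributions gives the formula mass.

812.35 g/mol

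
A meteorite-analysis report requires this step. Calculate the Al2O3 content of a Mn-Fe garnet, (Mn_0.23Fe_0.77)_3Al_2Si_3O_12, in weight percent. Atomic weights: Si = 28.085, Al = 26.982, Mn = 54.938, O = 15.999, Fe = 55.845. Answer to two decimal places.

20.51 wt%

M((Mn_0.23Fe_0.77)_3Al_2Si_3O_12) = 497.116 g/mol; M(Al2O3) = 101.961 g/mol.
Moles Al2O3 per formula unit = 2 Al ÷ 2 = 1.0000.
Al2O3 fraction = (1.0000 × 101.961) / 497.116 = 101.961/497.116 = 0.2051.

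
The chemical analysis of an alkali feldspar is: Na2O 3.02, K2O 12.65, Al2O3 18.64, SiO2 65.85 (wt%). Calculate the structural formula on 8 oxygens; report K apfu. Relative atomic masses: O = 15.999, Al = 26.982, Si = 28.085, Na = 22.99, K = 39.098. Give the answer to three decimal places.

0.735 K apfu

3.02 wt% Na2O ÷ 61.979 g/mol = 0.04873 mol, giving 0.09746 Na and 0.04873 O.
12.65 wt% K2O ÷ 94.195 g/mol = 0.13430 mol, giving 0.26860 K and 0.13430 O.
18.64 wt% Al2O3 ÷ 101.961 g/mol = 0.18281 mol, giving 0.36562 Al and 0.54843 O.
65.85 wt% SiO2 ÷ 60.083 g/mol = 1.09598 mol, giving 1.09598 Si and 2.19196 O.
Oxygen sums to 2.92342; scaling by 8/2.92342 = 2.73652 puts the formula on 8 O.
K: 0.26860 × 2.73652 = 0.735 atoms per formula unit.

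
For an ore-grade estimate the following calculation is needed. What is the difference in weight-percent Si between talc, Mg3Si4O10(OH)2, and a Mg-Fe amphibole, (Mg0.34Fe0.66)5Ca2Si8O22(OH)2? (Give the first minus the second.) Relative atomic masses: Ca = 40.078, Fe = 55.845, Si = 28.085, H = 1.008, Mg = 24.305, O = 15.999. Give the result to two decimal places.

5.10 percentage points

M(Mg3Si4O10(OH)2) = 379.259 g/mol, so wt% Si = 112.340/379.259 × 100 = 29.62%.
M((Mg0.34Fe0.66)5Ca2Si8O22(OH)2) = 916.435 g/mol, so wt% Si = 224.680/916.435 × 100 = 24.52%.
29.62 − 24.52 = 5.10 pp.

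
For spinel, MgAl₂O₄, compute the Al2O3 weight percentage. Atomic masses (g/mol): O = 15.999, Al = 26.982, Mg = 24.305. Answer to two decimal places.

71.67 wt%

Formula mass = 142.265 g/mol.
2 Al → 1.0000 mol Al2O3 per formula unit; M(Al2O3) = 101.961, so Al2O3 mass = 101.961 g.
101.961/142.265 × 100 = 71.67 wt%.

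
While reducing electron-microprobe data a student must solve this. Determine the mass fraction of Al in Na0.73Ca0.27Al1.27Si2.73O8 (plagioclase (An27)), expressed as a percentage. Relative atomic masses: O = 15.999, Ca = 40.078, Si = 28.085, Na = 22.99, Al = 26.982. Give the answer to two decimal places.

Molar mass of Na0.73Ca0.27Al1.27Si2.73O8: 0.73·22.99 + 0.27·40.078 + 1.27·26.982 + 2.73·28.085 + 8·15.999 = 266.535 g/mol.
Mass of Al per formula unit: 1.27 × 26.982 = 34.267 g.
Weight fraction Al = 34.267 / 266.535 = 0.1286.

12.86 wt%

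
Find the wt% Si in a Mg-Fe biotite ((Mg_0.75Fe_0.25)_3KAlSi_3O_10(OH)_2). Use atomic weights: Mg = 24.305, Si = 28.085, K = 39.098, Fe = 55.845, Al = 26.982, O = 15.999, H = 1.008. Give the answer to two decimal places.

19.11 mass %

Formula mass = 2.25×24.305 + 0.75×55.845 + 1×39.098 + 1×26.982 + 3×28.085 + 12×15.999 + 2×1.008 = 440.909 g/mol, of which 84.255 g is Si.
So Si makes up 84.255/440.909 = 0.1911 of the mass, i.e. 19.11%.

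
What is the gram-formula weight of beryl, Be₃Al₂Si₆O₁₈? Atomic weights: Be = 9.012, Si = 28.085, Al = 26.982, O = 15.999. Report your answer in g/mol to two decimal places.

537.49 g/mol

The formula mass is the sum 3·9.012 + 2·26.982 + 6·28.085 + 18·15.999.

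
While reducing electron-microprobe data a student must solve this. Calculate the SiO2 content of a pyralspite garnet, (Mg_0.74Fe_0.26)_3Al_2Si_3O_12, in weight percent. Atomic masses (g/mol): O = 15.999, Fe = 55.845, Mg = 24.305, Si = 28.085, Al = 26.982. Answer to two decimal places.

42.14 wt%

Formula mass = 427.723 g/mol.
3 Si → 3.0000 mol SiO2 per formula unit; M(SiO2) = 60.083, so SiO2 mass = 180.249 g.
180.249/427.723 × 100 = 42.14 wt%.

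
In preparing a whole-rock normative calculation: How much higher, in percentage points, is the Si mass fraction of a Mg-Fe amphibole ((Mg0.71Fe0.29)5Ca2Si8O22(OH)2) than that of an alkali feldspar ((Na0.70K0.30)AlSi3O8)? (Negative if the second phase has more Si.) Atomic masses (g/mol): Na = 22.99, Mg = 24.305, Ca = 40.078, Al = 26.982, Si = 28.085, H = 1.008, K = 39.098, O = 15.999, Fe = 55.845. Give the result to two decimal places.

First mineral: 224.680 g Si in 858.086 g formula = 26.18 wt% Si.
Second mineral: 84.255 g Si in 267.051 g formula = 31.55 wt% Si.
26.18% − 31.55% gives a difference of -5.37 percentage points.

-5.37 percentage points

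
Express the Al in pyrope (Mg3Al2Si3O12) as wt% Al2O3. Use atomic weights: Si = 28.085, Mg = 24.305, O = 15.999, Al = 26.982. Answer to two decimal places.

Molar mass of Mg3Al2Si3O12 = 3·24.305 + 2·26.982 + 3·28.085 + 12·15.999 = 403.122 g/mol.
Each formula unit contains 2 Al, equivalent to 2/2 = 1.0000 mol Al2O3.
M(Al2O3) = 2×26.982 + 3×15.999 = 101.961 g/mol.
Mass of Al2O3 per formula unit = 1.0000 × 101.961 = 101.961 g.
Al2O3 wt% = 101.961 / 403.122 × 100 = 25.29%.

25.29 wt%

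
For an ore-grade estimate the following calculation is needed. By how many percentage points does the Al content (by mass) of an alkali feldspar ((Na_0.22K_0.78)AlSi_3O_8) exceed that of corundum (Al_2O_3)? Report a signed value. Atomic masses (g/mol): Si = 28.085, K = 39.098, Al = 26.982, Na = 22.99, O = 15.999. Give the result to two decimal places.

-43.11 percentage points

First mineral: 26.982 g Al in 274.783 g formula = 9.82 wt% Al.
Second mineral: 53.964 g Al in 101.961 g formula = 52.93 wt% Al.
9.82% − 52.93% gives a difference of -43.11 percentage points.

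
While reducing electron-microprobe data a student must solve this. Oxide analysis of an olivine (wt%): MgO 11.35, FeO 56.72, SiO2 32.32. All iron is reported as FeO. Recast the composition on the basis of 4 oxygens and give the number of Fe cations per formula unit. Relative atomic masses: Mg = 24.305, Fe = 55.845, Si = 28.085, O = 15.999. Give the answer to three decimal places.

1.471 Fe apfu

11.35 wt% MgO ÷ 40.304 g/mol = 0.28161 mol, giving 0.28161 Mg and 0.28161 O.
56.72 wt% FeO ÷ 71.844 g/mol = 0.78949 mol, giving 0.78949 Fe and 0.78949 O.
32.32 wt% SiO2 ÷ 60.083 g/mol = 0.53792 mol, giving 0.53792 Si and 1.07584 O.
Oxygen sums to 2.14694; scaling by 4/2.14694 = 1.86312 puts the formula on 4 O.
Fe: 0.78949 × 1.86312 = 1.471 atoms per formula unit.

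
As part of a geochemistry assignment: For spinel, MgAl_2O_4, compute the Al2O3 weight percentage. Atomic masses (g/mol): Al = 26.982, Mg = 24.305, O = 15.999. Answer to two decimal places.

71.67 wt%

M(MgAl_2O_4) = 142.265 g/mol; M(Al2O3) = 101.961 g/mol.
Moles Al2O3 per formula unit = 2 Al ÷ 2 = 1.0000.
Al2O3 fraction = (1.0000 × 101.961) / 142.265 = 101.961/142.265 = 0.7167.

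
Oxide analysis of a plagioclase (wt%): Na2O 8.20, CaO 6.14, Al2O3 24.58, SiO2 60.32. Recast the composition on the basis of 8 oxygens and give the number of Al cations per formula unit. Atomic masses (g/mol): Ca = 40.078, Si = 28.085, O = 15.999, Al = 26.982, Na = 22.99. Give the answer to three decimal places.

1.297 Al apfu

8.20 wt% Na2O ÷ 61.979 g/mol = 0.13230 mol, giving 0.26460 Na and 0.13230 O.
6.14 wt% CaO ÷ 56.077 g/mol = 0.10949 mol, giving 0.10949 Ca and 0.10949 O.
24.58 wt% Al2O3 ÷ 101.961 g/mol = 0.24107 mol, giving 0.48214 Al and 0.72321 O.
60.32 wt% SiO2 ÷ 60.083 g/mol = 1.00394 mol, giving 1.00394 Si and 2.00788 O.
Oxygen sums to 2.97288; scaling by 8/2.97288 = 2.69099 puts the formula on 8 O.
Al: 0.48214 × 2.69099 = 1.297 atoms per formula unit.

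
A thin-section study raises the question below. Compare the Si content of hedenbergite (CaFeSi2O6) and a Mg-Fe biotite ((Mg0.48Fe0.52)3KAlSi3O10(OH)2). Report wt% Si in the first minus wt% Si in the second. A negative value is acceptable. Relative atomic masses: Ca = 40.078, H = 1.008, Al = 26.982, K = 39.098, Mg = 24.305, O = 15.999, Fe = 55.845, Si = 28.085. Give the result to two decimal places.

4.58 percentage points

Si in CaFeSi2O6: molar mass 248.087 g/mol; 2×28.085 = 56.170 g → 22.64 wt%.
Si in (Mg0.48Fe0.52)3KAlSi3O10(OH)2: molar mass 466.456 g/mol; 3×28.085 = 84.255 g → 18.06 wt%.
Difference = 22.64 − 18.06 = 4.58 percentage points.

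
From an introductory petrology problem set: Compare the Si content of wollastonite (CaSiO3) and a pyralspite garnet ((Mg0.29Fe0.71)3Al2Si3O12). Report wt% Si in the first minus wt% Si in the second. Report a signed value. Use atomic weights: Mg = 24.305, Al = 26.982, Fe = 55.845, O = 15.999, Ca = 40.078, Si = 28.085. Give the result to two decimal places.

6.26 percentage points

M(CaSiO3) = 116.160 g/mol, so wt% Si = 28.085/116.160 × 100 = 24.18%.
M((Mg0.29Fe0.71)3Al2Si3O12) = 470.302 g/mol, so wt% Si = 84.255/470.302 × 100 = 17.92%.
24.18 − 17.92 = 6.26 pp.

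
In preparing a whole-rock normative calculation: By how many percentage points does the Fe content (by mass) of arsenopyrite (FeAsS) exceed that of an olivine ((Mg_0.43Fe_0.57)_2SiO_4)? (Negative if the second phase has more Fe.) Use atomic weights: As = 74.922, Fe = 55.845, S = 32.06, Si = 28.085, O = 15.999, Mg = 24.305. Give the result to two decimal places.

-1.74 percentage points

M(FeAsS) = 162.827 g/mol, so wt% Fe = 55.845/162.827 × 100 = 34.30%.
M((Mg_0.43Fe_0.57)_2SiO_4) = 176.647 g/mol, so wt% Fe = 63.663/176.647 × 100 = 36.04%.
34.30 − 36.04 = -1.74 pp.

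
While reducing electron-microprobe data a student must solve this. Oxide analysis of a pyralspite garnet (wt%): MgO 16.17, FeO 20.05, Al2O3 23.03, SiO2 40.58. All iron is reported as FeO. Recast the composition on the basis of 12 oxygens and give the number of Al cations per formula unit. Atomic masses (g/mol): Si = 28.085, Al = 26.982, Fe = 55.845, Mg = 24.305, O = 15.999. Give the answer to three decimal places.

2.001 Al apfu

MgO (M=40.304): mol = 0.40120; Mg = 0.40120, O = 0.40120.
FeO (M=71.844): mol = 0.27908; Fe = 0.27908, O = 0.27908.
Al2O3 (M=101.961): mol = 0.22587; Al = 0.45174, O = 0.67761.
SiO2 (M=60.083): mol = 0.67540; Si = 0.67540, O = 1.35080.
ΣO = 2.70869; factor = 12/ΣO = 4.43019.
Al apfu = 0.45174 × 4.43019 = 2.001.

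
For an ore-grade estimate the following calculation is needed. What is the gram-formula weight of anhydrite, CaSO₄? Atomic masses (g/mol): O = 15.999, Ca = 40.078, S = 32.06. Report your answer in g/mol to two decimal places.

Ca: 1 × 40.078 = 40.0780
S: 1 × 32.06 = 32.0600
O: 4 × 15.999 = 63.9960
Summing the contributions gives the formula mass.

136.13 g/mol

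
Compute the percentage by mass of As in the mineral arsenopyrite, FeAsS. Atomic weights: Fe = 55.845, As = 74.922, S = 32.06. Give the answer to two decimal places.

46.01 weight percent

Formula mass = 1×55.845 + 1×74.922 + 1×32.06 = 162.827 g/mol, of which 74.922 g is As.
So As makes up 74.922/162.827 = 0.4601 of the mass, i.e. 46.01%.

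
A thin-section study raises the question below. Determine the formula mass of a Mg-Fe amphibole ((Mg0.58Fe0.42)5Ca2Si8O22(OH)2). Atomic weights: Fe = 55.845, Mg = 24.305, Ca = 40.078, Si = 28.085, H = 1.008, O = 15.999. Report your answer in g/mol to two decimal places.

878.59 g/mol

The formula mass is the sum 2.90×24.305 + 2.10×55.845 + 2×40.078 + 8×28.085 + 24×15.999 + 2×1.008.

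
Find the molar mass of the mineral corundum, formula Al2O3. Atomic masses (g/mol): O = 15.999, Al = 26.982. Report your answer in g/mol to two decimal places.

Al: 2 × 26.982 = 53.9640
O: 3 × 15.999 = 47.9970
Summing the contributions gives the formula mass.

101.96 g/mol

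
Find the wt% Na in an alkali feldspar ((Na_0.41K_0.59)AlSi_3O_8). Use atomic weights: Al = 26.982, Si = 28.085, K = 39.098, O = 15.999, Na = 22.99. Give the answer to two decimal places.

3.47 mass %

Formula mass = 0.41×22.99 + 0.59×39.098 + 1×26.982 + 3×28.085 + 8×15.999 = 271.723 g/mol, of which 9.426 g is Na.
So Na makes up 9.426/271.723 = 0.0347 of the mass, i.e. 3.47%.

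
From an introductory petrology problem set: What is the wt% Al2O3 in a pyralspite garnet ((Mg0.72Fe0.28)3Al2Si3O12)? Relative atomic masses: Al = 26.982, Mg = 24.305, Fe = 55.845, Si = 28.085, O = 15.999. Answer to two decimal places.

Molar mass of (Mg0.72Fe0.28)3Al2Si3O12 = 2.16*24.305 + 0.84*55.845 + 2*26.982 + 3*28.085 + 12*15.999 = 429.616 g/mol.
Each formula unit contains 2 Al, equivalent to 2/2 = 1.0000 mol Al2O3.
M(Al2O3) = 2×26.982 + 3×15.999 = 101.961 g/mol.
Mass of Al2O3 per formula unit = 1.0000 × 101.961 = 101.961 g.
Al2O3 wt% = 101.961 / 429.616 × 100 = 23.73%.

23.73 wt%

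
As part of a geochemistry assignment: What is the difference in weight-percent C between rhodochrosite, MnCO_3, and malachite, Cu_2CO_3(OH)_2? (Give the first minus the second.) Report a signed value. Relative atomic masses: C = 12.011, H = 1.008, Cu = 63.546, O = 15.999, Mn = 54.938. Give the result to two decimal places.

First mineral: 12.011 g C in 114.946 g formula = 10.45 wt% C.
Second mineral: 12.011 g C in 221.114 g formula = 5.43 wt% C.
10.45% − 5.43% gives a difference of 5.02 percentage points.

5.02 percentage points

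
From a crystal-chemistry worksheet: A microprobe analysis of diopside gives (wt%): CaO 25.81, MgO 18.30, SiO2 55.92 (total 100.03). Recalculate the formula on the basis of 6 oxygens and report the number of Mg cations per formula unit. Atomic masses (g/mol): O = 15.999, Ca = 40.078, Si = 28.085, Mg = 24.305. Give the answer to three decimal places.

CaO: 25.81/56.077 = 0.46026 mol → 0.46026 mol Ca, 0.46026 mol O.
MgO: 18.30/40.304 = 0.45405 mol → 0.45405 mol Mg, 0.45405 mol O.
SiO2: 55.92/60.083 = 0.93071 mol → 0.93071 mol Si, 1.86142 mol O.
Total oxygen = 2.77573 mol. Normalization factor = 6/2.77573 = 2.16159.
Mg per 6 O = 0.45405 × 2.16159 = 0.981.

0.981 Mg apfu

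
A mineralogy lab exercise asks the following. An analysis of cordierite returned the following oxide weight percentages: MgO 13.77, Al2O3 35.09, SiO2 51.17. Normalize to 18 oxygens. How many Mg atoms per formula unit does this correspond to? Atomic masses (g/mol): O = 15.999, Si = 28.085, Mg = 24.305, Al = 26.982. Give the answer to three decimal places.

MgO: 13.77/40.304 = 0.34165 mol → 0.34165 mol Mg, 0.34165 mol O.
Al2O3: 35.09/101.961 = 0.34415 mol → 0.68830 mol Al, 1.03245 mol O.
SiO2: 51.17/60.083 = 0.85166 mol → 0.85166 mol Si, 1.70332 mol O.
Total oxygen = 3.07742 mol. Normalization factor = 18/3.07742 = 5.84906.
Mg per 18 O = 0.34165 × 5.84906 = 1.998.

1.998 Mg apfu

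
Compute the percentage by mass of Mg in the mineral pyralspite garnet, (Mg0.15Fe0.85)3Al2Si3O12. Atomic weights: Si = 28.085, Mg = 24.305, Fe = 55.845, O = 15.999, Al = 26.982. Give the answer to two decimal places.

2.26 weight percent

Formula mass = 0.45·24.305 + 2.55·55.845 + 2·26.982 + 3·28.085 + 12·15.999 = 483.549 g/mol, of which 10.937 g is Mg.
So Mg makes up 10.937/483.549 = 0.0226 of the mass, i.e. 2.26%.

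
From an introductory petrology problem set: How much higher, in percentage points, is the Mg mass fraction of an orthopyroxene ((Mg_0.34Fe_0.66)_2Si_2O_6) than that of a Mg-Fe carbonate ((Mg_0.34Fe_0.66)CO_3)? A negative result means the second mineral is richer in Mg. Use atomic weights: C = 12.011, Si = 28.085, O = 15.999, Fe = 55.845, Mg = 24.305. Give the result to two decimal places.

Mg in (Mg_0.34Fe_0.66)_2Si_2O_6: molar mass 242.407 g/mol; 0.68×24.305 = 16.527 g → 6.82 wt%.
Mg in (Mg_0.34Fe_0.66)CO_3: molar mass 105.129 g/mol; 0.34×24.305 = 8.264 g → 7.86 wt%.
Difference = 6.82 − 7.86 = -1.04 percentage points.

-1.04 percentage points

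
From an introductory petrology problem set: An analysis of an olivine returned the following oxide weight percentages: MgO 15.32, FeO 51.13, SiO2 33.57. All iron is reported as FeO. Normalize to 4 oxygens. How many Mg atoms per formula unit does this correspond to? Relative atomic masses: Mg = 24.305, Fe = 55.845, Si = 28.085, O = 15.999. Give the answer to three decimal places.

0.688 Mg apfu

MgO: 15.32/40.304 = 0.38011 mol → 0.38011 mol Mg, 0.38011 mol O.
FeO: 51.13/71.844 = 0.71168 mol → 0.71168 mol Fe, 0.71168 mol O.
SiO2: 33.57/60.083 = 0.55873 mol → 0.55873 mol Si, 1.11746 mol O.
Total oxygen = 2.20925 mol. Normalization factor = 4/2.20925 = 1.81057.
Mg per 4 O = 0.38011 × 1.81057 = 0.688.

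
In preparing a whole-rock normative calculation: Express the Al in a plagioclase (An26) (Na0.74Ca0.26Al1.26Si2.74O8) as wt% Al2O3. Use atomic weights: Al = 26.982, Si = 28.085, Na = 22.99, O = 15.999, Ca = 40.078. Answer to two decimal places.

24.11 wt%

Molar mass of Na0.74Ca0.26Al1.26Si2.74O8 = 0.74·22.99 + 0.26·40.078 + 1.26·26.982 + 2.74·28.085 + 8·15.999 = 266.375 g/mol.
Each formula unit contains 1.26 Al, equivalent to 1.26/2 = 0.6300 mol Al2O3.
M(Al2O3) = 2×26.982 + 3×15.999 = 101.961 g/mol.
Mass of Al2O3 per formula unit = 0.6300 × 101.961 = 64.235 g.
Al2O3 wt% = 64.235 / 266.375 × 100 = 24.11%.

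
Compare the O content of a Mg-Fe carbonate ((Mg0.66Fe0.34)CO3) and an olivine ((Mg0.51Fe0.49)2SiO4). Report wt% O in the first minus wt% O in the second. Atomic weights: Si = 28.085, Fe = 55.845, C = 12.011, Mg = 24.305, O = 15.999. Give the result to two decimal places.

O in (Mg0.66Fe0.34)CO3: molar mass 95.037 g/mol; 3×15.999 = 47.997 g → 50.50 wt%.
O in (Mg0.51Fe0.49)2SiO4: molar mass 171.600 g/mol; 4×15.999 = 63.996 g → 37.29 wt%.
Difference = 50.50 − 37.29 = 13.21 percentage points.

13.21 percentage points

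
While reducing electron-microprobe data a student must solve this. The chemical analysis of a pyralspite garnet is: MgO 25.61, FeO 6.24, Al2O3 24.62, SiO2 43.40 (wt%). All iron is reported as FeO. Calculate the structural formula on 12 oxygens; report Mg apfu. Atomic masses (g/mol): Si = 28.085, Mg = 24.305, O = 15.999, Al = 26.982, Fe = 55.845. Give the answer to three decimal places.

25.61 wt% MgO ÷ 40.304 g/mol = 0.63542 mol, giving 0.63542 Mg and 0.63542 O.
6.24 wt% FeO ÷ 71.844 g/mol = 0.08685 mol, giving 0.08685 Fe and 0.08685 O.
24.62 wt% Al2O3 ÷ 101.961 g/mol = 0.24146 mol, giving 0.48292 Al and 0.72438 O.
43.40 wt% SiO2 ÷ 60.083 g/mol = 0.72233 mol, giving 0.72233 Si and 1.44466 O.
Oxygen sums to 2.89131; scaling by 12/2.89131 = 4.15037 puts the formula on 12 O.
Mg: 0.63542 × 4.15037 = 2.637 atoms per formula unit.

2.637 Mg apfu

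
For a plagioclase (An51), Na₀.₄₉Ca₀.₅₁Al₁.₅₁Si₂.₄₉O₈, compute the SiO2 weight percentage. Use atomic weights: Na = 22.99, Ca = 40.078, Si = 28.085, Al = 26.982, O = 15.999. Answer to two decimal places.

Formula mass = 270.371 g/mol.
2.49 Si → 2.4900 mol SiO2 per formula unit; M(SiO2) = 60.083, so SiO2 mass = 149.607 g.
149.607/270.371 × 100 = 55.33 wt%.

55.33 wt%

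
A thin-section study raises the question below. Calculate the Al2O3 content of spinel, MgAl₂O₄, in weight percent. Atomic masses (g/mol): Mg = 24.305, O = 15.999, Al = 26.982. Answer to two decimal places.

Molar mass of MgAl₂O₄ = 1·24.305 + 2·26.982 + 4·15.999 = 142.265 g/mol.
Each formula unit contains 2 Al, equivalent to 2/2 = 1.0000 mol Al2O3.
M(Al2O3) = 2×26.982 + 3×15.999 = 101.961 g/mol.
Mass of Al2O3 per formula unit = 1.0000 × 101.961 = 101.961 g.
Al2O3 wt% = 101.961 / 142.265 × 100 = 71.67%.

71.67 wt%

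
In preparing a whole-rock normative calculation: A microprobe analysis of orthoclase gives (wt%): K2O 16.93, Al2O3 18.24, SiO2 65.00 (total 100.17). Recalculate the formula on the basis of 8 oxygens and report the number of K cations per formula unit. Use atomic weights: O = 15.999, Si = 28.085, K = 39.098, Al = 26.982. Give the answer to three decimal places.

0.998 K apfu

K2O: 16.93/94.195 = 0.17973 mol → 0.35946 mol K, 0.17973 mol O.
Al2O3: 18.24/101.961 = 0.17889 mol → 0.35778 mol Al, 0.53667 mol O.
SiO2: 65.00/60.083 = 1.08184 mol → 1.08184 mol Si, 2.16368 mol O.
Total oxygen = 2.88008 mol. Normalization factor = 8/2.88008 = 2.77770.
K per 8 O = 0.35946 × 2.77770 = 0.998.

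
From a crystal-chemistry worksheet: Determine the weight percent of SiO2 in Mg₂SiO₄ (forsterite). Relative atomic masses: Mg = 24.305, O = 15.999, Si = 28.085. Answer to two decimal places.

Formula mass = 140.691 g/mol.
1 Si → 1.0000 mol SiO2 per formula unit; M(SiO2) = 60.083, so SiO2 mass = 60.083 g.
60.083/140.691 × 100 = 42.71 wt%.

42.71 wt%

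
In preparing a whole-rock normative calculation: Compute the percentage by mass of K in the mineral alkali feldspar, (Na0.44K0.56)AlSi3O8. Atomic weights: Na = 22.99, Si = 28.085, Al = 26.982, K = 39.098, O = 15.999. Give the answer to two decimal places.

Formula mass = 0.44*22.99 + 0.56*39.098 + 1*26.982 + 3*28.085 + 8*15.999 = 271.239 g/mol, of which 21.895 g is K.
So K makes up 21.895/271.239 = 0.0807 of the mass, i.e. 8.07%.

8.07 weight percent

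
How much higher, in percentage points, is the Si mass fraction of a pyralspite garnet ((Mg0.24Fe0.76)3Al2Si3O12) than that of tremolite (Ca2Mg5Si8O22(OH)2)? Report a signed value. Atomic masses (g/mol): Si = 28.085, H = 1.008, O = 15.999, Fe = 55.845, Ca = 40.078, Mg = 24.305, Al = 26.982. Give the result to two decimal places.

-9.92 percentage points

First mineral: 84.255 g Si in 475.033 g formula = 17.74 wt% Si.
Second mineral: 224.680 g Si in 812.353 g formula = 27.66 wt% Si.
17.74% − 27.66% gives a difference of -9.92 percentage points.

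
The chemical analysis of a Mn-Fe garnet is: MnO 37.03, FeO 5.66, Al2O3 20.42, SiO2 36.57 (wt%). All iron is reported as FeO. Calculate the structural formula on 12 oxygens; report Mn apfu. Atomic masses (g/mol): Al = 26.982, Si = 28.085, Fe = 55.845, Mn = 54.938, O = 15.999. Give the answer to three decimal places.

2.590 Mn apfu

37.03 wt% MnO ÷ 70.937 g/mol = 0.52201 mol, giving 0.52201 Mn and 0.52201 O.
5.66 wt% FeO ÷ 71.844 g/mol = 0.07878 mol, giving 0.07878 Fe and 0.07878 O.
20.42 wt% Al2O3 ÷ 101.961 g/mol = 0.20027 mol, giving 0.40054 Al and 0.60081 O.
36.57 wt% SiO2 ÷ 60.083 g/mol = 0.60866 mol, giving 0.60866 Si and 1.21732 O.
Oxygen sums to 2.41892; scaling by 12/2.41892 = 4.96089 puts the formula on 12 O.
Mn: 0.52201 × 4.96089 = 2.590 atoms per formula unit.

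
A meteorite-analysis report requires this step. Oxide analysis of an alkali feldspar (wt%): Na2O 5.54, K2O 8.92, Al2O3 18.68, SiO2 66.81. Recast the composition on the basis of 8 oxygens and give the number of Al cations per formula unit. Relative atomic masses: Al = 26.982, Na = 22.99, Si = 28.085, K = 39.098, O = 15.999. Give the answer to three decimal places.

0.991 Al apfu

Na2O (M=61.979): mol = 0.08939; Na = 0.17878, O = 0.08939.
K2O (M=94.195): mol = 0.09470; K = 0.18940, O = 0.09470.
Al2O3 (M=101.961): mol = 0.18321; Al = 0.36642, O = 0.54963.
SiO2 (M=60.083): mol = 1.11196; Si = 1.11196, O = 2.22392.
ΣO = 2.95764; factor = 8/ΣO = 2.70486.
Al apfu = 0.36642 × 2.70486 = 0.991.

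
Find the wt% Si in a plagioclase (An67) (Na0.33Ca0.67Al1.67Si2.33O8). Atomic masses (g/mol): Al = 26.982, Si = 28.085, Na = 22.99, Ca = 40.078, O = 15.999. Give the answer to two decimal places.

23.98 wt%

M(Na0.33Ca0.67Al1.67Si2.33O8) = 272.929 g/mol.
Si contributes 2.33 × 28.085 = 65.438 g per mole.
65.438/272.929 = 0.2398 → 23.98%.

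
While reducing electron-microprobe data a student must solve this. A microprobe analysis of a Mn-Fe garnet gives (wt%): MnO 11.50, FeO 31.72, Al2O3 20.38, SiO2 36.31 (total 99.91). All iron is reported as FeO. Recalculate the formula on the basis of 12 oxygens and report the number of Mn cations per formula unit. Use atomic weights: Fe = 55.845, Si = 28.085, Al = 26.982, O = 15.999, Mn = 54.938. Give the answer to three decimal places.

MnO: 11.50/70.937 = 0.16212 mol → 0.16212 mol Mn, 0.16212 mol O.
FeO: 31.72/71.844 = 0.44151 mol → 0.44151 mol Fe, 0.44151 mol O.
Al2O3: 20.38/101.961 = 0.19988 mol → 0.39976 mol Al, 0.59964 mol O.
SiO2: 36.31/60.083 = 0.60433 mol → 0.60433 mol Si, 1.20866 mol O.
Total oxygen = 2.41193 mol. Normalization factor = 12/2.41193 = 4.97527.
Mn per 12 O = 0.16212 × 4.97527 = 0.807.

0.807 Mn apfu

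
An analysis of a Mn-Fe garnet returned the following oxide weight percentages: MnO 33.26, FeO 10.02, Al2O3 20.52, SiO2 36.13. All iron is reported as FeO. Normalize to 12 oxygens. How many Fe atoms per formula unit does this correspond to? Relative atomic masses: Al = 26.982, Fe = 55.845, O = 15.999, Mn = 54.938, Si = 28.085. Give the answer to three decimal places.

MnO (M=70.937): mol = 0.46887; Mn = 0.46887, O = 0.46887.
FeO (M=71.844): mol = 0.13947; Fe = 0.13947, O = 0.13947.
Al2O3 (M=101.961): mol = 0.20125; Al = 0.40250, O = 0.60375.
SiO2 (M=60.083): mol = 0.60133; Si = 0.60133, O = 1.20266.
ΣO = 2.41475; factor = 12/ΣO = 4.96946.
Fe apfu = 0.13947 × 4.96946 = 0.693.

0.693 Fe apfu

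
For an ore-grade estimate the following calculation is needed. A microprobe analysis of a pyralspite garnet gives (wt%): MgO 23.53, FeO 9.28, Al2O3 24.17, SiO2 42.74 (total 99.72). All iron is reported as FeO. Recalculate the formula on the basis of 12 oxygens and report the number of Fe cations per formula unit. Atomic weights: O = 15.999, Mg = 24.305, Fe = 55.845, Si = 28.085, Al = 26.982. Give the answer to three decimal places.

23.53 wt% MgO ÷ 40.304 g/mol = 0.58381 mol, giving 0.58381 Mg and 0.58381 O.
9.28 wt% FeO ÷ 71.844 g/mol = 0.12917 mol, giving 0.12917 Fe and 0.12917 O.
24.17 wt% Al2O3 ÷ 101.961 g/mol = 0.23705 mol, giving 0.47410 Al and 0.71115 O.
42.74 wt% SiO2 ÷ 60.083 g/mol = 0.71135 mol, giving 0.71135 Si and 1.42270 O.
Oxygen sums to 2.84683; scaling by 12/2.84683 = 4.21521 puts the formula on 12 O.
Fe: 0.12917 × 4.21521 = 0.544 atoms per formula unit.

0.544 Fe apfu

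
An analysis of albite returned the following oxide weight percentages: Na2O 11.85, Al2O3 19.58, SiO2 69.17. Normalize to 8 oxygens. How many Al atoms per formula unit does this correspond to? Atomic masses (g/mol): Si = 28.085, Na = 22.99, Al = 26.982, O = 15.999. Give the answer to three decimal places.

1.001 Al apfu

11.85 wt% Na2O ÷ 61.979 g/mol = 0.19119 mol, giving 0.38238 Na and 0.19119 O.
19.58 wt% Al2O3 ÷ 101.961 g/mol = 0.19203 mol, giving 0.38406 Al and 0.57609 O.
69.17 wt% SiO2 ÷ 60.083 g/mol = 1.15124 mol, giving 1.15124 Si and 2.30248 O.
Oxygen sums to 3.06976; scaling by 8/3.06976 = 2.60607 puts the formula on 8 O.
Al: 0.38406 × 2.60607 = 1.001 atoms per formula unit.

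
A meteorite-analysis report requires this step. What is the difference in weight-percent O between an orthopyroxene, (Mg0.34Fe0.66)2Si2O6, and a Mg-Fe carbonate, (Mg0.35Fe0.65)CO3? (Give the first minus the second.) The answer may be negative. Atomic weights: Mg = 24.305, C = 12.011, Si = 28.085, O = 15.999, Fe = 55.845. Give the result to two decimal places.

-6.19 percentage points

M((Mg0.34Fe0.66)2Si2O6) = 242.407 g/mol, so wt% O = 95.994/242.407 × 100 = 39.60%.
M((Mg0.35Fe0.65)CO3) = 104.814 g/mol, so wt% O = 47.997/104.814 × 100 = 45.79%.
39.60 − 45.79 = -6.19 pp.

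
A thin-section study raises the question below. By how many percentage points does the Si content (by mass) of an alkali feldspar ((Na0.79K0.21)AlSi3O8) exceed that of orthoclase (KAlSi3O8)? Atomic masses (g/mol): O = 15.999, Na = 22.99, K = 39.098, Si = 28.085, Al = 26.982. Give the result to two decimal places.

1.45 percentage points

Si in (Na0.79K0.21)AlSi3O8: molar mass 265.602 g/mol; 3×28.085 = 84.255 g → 31.72 wt%.
Si in KAlSi3O8: molar mass 278.327 g/mol; 3×28.085 = 84.255 g → 30.27 wt%.
Difference = 31.72 − 30.27 = 1.45 percentage points.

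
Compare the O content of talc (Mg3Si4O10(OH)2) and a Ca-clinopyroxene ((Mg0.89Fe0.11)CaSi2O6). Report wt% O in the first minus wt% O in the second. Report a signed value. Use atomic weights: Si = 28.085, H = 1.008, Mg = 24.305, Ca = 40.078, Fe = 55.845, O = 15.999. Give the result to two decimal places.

First mineral: 191.988 g O in 379.259 g formula = 50.62 wt% O.
Second mineral: 95.994 g O in 220.016 g formula = 43.63 wt% O.
50.62% − 43.63% gives a difference of 6.99 percentage points.

6.99 percentage points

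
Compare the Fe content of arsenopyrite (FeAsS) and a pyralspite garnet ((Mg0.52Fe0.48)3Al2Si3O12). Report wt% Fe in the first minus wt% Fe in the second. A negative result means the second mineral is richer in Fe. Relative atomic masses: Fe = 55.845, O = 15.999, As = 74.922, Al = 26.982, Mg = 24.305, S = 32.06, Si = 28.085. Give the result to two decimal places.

16.37 percentage points

M(FeAsS) = 162.827 g/mol, so wt% Fe = 55.845/162.827 × 100 = 34.30%.
M((Mg0.52Fe0.48)3Al2Si3O12) = 448.540 g/mol, so wt% Fe = 80.417/448.540 × 100 = 17.93%.
34.30 − 17.93 = 16.37 pp.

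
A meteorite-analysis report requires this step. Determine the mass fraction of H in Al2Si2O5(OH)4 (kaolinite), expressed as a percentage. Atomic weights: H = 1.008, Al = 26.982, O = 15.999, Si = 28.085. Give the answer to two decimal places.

1.56 wt%

Molar mass of Al2Si2O5(OH)4: 2×26.982 + 2×28.085 + 9×15.999 + 4×1.008 = 258.157 g/mol.
Mass of H per formula unit: 4 × 1.008 = 4.032 g.
Weight fraction H = 4.032 / 258.157 = 0.0156.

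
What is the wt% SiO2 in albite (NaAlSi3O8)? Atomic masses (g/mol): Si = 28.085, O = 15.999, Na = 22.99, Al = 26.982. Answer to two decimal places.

68.74 wt%

M(NaAlSi3O8) = 262.219 g/mol; M(SiO2) = 60.083 g/mol.
Moles SiO2 per formula unit = 3 Si ÷ 1 = 3.0000.
SiO2 fraction = (3.0000 × 60.083) / 262.219 = 180.249/262.219 = 0.6874.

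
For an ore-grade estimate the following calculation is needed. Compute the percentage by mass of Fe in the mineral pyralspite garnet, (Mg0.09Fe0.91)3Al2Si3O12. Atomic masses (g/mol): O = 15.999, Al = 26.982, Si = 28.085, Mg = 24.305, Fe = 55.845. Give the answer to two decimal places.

Formula mass = 0.27×24.305 + 2.73×55.845 + 2×26.982 + 3×28.085 + 12×15.999 = 489.226 g/mol, of which 152.457 g is Fe.
So Fe makes up 152.457/489.226 = 0.3116 of the mass, i.e. 31.16%.

31.16 weight percent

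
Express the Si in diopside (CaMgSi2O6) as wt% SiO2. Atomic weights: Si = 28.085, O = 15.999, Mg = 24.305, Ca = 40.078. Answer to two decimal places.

55.49 wt%

Molar mass of CaMgSi2O6 = 1*40.078 + 1*24.305 + 2*28.085 + 6*15.999 = 216.547 g/mol.
Each formula unit contains 2 Si, equivalent to 2/1 = 2.0000 mol SiO2.
M(SiO2) = 1×28.085 + 2×15.999 = 60.083 g/mol.
Mass of SiO2 per formula unit = 2.0000 × 60.083 = 120.166 g.
SiO2 wt% = 120.166 / 216.547 × 100 = 55.49%.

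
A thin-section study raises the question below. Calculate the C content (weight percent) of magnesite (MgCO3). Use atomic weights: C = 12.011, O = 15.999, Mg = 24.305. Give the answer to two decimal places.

14.25 weight percent

Formula mass = 1×24.305 + 1×12.011 + 3×15.999 = 84.313 g/mol, of which 12.011 g is C.
So C makes up 12.011/84.313 = 0.1425 of the mass, i.e. 14.25%.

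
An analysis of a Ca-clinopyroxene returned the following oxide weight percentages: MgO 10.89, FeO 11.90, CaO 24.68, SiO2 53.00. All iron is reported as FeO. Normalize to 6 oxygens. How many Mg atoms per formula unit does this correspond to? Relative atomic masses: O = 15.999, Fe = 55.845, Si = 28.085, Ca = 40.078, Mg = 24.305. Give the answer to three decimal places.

0.614 Mg apfu

MgO: 10.89/40.304 = 0.27020 mol → 0.27020 mol Mg, 0.27020 mol O.
FeO: 11.90/71.844 = 0.16564 mol → 0.16564 mol Fe, 0.16564 mol O.
CaO: 24.68/56.077 = 0.44011 mol → 0.44011 mol Ca, 0.44011 mol O.
SiO2: 53.00/60.083 = 0.88211 mol → 0.88211 mol Si, 1.76422 mol O.
Total oxygen = 2.64017 mol. Normalization factor = 6/2.64017 = 2.27258.
Mg per 6 O = 0.27020 × 2.27258 = 0.614.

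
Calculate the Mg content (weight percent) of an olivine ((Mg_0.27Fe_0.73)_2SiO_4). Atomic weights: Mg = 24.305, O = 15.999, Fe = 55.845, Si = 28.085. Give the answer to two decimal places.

7.03 weight percent

Molar mass of (Mg_0.27Fe_0.73)_2SiO_4: 0.54×24.305 + 1.46×55.845 + 1×28.085 + 4×15.999 = 186.739 g/mol.
Mass of Mg per formula unit: 0.54 × 24.305 = 13.125 g.
Weight fraction Mg = 13.125 / 186.739 = 0.0703.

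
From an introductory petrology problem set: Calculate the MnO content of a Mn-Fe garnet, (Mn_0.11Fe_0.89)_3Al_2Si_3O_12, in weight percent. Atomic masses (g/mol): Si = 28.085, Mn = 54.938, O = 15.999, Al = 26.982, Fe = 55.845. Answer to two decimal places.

4.71 wt%

Formula mass = 497.443 g/mol.
0.33 Mn → 0.3300 mol MnO per formula unit; M(MnO) = 70.937, so MnO mass = 23.409 g.
23.409/497.443 × 100 = 4.71 wt%.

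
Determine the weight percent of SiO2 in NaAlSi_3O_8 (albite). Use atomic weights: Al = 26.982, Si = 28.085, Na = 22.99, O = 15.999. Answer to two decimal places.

M(NaAlSi_3O_8) = 262.219 g/mol; M(SiO2) = 60.083 g/mol.
Moles SiO2 per formula unit = 3 Si ÷ 1 = 3.0000.
SiO2 fraction = (3.0000 × 60.083) / 262.219 = 180.249/262.219 = 0.6874.

68.74 wt%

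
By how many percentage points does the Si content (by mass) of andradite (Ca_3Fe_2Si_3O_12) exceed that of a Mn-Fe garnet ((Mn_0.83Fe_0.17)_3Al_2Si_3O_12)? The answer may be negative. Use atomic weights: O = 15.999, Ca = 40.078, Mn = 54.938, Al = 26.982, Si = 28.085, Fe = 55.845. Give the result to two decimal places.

-0.42 percentage points

First mineral: 84.255 g Si in 508.167 g formula = 16.58 wt% Si.
Second mineral: 84.255 g Si in 495.484 g formula = 17.00 wt% Si.
16.58% − 17.00% gives a difference of -0.42 percentage points.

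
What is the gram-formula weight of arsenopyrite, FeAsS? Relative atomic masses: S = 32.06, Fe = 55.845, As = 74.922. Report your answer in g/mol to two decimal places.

162.83 g/mol

M = 1·55.845 + 1·74.922 + 1·32.06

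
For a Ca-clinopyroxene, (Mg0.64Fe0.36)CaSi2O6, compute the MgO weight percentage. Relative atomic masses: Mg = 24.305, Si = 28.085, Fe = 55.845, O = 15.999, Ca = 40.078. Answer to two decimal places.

11.32 wt%

Molar mass of (Mg0.64Fe0.36)CaSi2O6 = 0.64*24.305 + 0.36*55.845 + 1*40.078 + 2*28.085 + 6*15.999 = 227.901 g/mol.
Each formula unit contains 0.64 Mg, equivalent to 0.64/1 = 0.6400 mol MgO.
M(MgO) = 1×24.305 + 1×15.999 = 40.304 g/mol.
Mass of MgO per formula unit = 0.6400 × 40.304 = 25.795 g.
MgO wt% = 25.795 / 227.901 × 100 = 11.32%.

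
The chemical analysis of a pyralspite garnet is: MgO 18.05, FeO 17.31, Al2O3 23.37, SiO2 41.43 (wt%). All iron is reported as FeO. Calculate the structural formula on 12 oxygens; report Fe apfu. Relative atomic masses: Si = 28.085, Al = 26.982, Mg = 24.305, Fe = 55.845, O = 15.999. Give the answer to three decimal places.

MgO (M=40.304): mol = 0.44785; Mg = 0.44785, O = 0.44785.
FeO (M=71.844): mol = 0.24094; Fe = 0.24094, O = 0.24094.
Al2O3 (M=101.961): mol = 0.22921; Al = 0.45842, O = 0.68763.
SiO2 (M=60.083): mol = 0.68955; Si = 0.68955, O = 1.37910.
ΣO = 2.75552; factor = 12/ΣO = 4.35489.
Fe apfu = 0.24094 × 4.35489 = 1.049.

1.049 Fe apfu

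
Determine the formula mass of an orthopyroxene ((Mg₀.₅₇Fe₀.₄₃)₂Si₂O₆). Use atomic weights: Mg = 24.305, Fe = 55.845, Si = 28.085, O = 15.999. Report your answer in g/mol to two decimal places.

227.90 g/mol

M = 1.14·24.305 + 0.86·55.845 + 2·28.085 + 6·15.999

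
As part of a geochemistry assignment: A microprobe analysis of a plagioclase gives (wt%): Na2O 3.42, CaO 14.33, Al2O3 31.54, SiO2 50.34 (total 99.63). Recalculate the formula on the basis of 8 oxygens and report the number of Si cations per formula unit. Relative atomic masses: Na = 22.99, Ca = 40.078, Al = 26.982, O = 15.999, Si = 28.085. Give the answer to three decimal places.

2.300 Si apfu

Na2O (M=61.979): mol = 0.05518; Na = 0.11036, O = 0.05518.
CaO (M=56.077): mol = 0.25554; Ca = 0.25554, O = 0.25554.
Al2O3 (M=101.961): mol = 0.30933; Al = 0.61866, O = 0.92799.
SiO2 (M=60.083): mol = 0.83784; Si = 0.83784, O = 1.67568.
ΣO = 2.91439; factor = 8/ΣO = 2.74500.
Si apfu = 0.83784 × 2.74500 = 2.300.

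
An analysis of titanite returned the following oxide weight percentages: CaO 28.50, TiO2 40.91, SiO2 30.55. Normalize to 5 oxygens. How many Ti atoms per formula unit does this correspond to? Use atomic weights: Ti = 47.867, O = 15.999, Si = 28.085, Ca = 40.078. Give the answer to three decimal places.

1.005 Ti apfu

CaO (M=56.077): mol = 0.50823; Ca = 0.50823, O = 0.50823.
TiO2 (M=79.865): mol = 0.51224; Ti = 0.51224, O = 1.02448.
SiO2 (M=60.083): mol = 0.50846; Si = 0.50846, O = 1.01692.
ΣO = 2.54963; factor = 5/ΣO = 1.96107.
Ti apfu = 0.51224 × 1.96107 = 1.005.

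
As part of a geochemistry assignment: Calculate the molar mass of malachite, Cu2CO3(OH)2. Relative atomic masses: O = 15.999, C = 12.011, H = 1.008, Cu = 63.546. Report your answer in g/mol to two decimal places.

221.11 g/mol

M = 2(63.546) + 1(12.011) + 5(15.999) + 2(1.008)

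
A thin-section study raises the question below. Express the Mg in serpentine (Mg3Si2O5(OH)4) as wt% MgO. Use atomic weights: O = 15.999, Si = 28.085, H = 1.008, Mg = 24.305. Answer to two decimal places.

43.63 wt%

Formula mass = 277.108 g/mol.
3 Mg → 3.0000 mol MgO per formula unit; M(MgO) = 40.304, so MgO mass = 120.912 g.
120.912/277.108 × 100 = 43.63 wt%.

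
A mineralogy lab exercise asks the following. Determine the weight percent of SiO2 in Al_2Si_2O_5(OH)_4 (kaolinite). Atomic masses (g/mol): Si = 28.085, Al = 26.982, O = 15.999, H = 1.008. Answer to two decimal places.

46.55 wt%

M(Al_2Si_2O_5(OH)_4) = 258.157 g/mol; M(SiO2) = 60.083 g/mol.
Moles SiO2 per formula unit = 2 Si ÷ 1 = 2.0000.
SiO2 fraction = (2.0000 × 60.083) / 258.157 = 120.166/258.157 = 0.4655.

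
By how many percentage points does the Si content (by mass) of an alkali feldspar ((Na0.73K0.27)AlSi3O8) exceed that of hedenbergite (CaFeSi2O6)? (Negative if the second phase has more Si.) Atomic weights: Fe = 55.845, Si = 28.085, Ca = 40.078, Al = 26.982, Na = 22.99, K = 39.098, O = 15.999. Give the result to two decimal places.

First mineral: 84.255 g Si in 266.568 g formula = 31.61 wt% Si.
Second mineral: 56.170 g Si in 248.087 g formula = 22.64 wt% Si.
31.61% − 22.64% gives a difference of 8.97 percentage points.

8.97 percentage points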